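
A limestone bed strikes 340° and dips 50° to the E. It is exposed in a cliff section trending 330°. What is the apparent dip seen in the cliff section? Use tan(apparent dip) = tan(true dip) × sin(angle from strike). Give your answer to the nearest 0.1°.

11.7°

Angle between strike (340°) and section (330°): β = 10°.
tan(apparent dip) = tan 50° · sin 10° = 0.2069
α = arctan(0.2069) = 11.69°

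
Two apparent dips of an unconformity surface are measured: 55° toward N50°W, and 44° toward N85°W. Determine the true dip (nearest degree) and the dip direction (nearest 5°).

true dip 56°, dip direction 325°

Represent each trace as a vector plunging at its apparent dip toward its trend (east-north-up frame): v₁ = (-0.439, 0.369, -0.819), v₂ = (-0.717, 0.063, -0.695).
The plane normal is n = v₁ × v₂ ∝ (-0.205, 0.282, 0.237).
tan δ = √(n_x²+n_y²)/n_z = 0.348/0.237, so δ = 55.8°.
Dip direction = azimuth of (n_x, n_y) = atan2(-0.205, 0.282) = 324°.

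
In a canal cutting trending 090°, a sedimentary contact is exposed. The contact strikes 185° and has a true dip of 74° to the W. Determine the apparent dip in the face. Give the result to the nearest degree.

74°

The section lies 85° from the strike.
tan(apparent dip) = tan 74° · sin 85° = 3.4741
apparent dip = arctan 3.4741 = 73.94°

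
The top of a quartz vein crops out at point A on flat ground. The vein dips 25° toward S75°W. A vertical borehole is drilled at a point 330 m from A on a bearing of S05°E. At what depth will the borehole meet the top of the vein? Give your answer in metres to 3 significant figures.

26.7 m

The hole lies 80° from the dip direction, so the down-dip offset is 330 × cos 80° = 57.30 m.
Depth = down-dip offset × tan(dip) = 57.30 × tan 25° = 57.30 × 0.4663
Depth = 26.72 m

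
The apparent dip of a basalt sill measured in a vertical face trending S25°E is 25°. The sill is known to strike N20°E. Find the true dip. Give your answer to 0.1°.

33.4°

β = acute angle between strike N20°E and section S25°E = 45°.
tan(true dip) = tan 25° / sin 45° = 0.6595
δ = arctan(0.6595) = 33.40°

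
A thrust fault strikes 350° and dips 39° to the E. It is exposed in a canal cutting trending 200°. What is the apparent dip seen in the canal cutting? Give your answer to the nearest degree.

22°

Angle between strike (350°) and section (200°): β = 30°.
tan α = tan 39° × sin 30° = 0.8098 × 0.5000 = 0.4049
apparent dip = arctan 0.4049 = 22.04°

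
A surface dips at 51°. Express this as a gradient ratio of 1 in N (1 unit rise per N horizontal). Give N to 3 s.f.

1 in 0.810

1 : N means tan θ = 1/N, so N = 1/tan 51° = 1/1.2349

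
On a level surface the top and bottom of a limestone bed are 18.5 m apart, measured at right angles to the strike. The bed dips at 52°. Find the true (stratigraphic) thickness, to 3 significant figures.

True thickness t = w · sin(dip) = 18.5 × sin 52°
t = 18.5 × 0.7880 = 14.578 m

14.6 m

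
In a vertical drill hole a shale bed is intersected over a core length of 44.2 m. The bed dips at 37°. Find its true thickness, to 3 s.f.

True thickness t = h · cos(dip) = 44.2 × cos 37°
t = 44.2 × 0.7986 = 35.300 m

35.3 m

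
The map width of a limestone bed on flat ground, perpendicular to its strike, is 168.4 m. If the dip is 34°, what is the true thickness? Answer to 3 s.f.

True thickness t = w · sin(dip) = 168.4 × sin 34°
t = 168.4 × 0.5592 = 94.168 m

94.2 m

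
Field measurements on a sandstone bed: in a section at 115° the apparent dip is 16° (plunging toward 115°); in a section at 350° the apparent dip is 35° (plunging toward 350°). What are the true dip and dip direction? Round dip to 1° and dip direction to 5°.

Each apparent-dip line lies in the plane. As unit vectors (x east, y north, z up), v₁ plunges 16°→115° and v₂ plunges 35°→350°.
n = v₁ × v₂ = (0.455, 0.539, 0.645) (taken with n_z > 0).
tan δ = √(n_x²+n_y²)/n_z = 0.706/0.645, so δ = 47.6°.
Dip direction = azimuth of (n_x, n_y) = atan2(0.455, 0.539) = 40°.

true dip 48°, dip direction 040°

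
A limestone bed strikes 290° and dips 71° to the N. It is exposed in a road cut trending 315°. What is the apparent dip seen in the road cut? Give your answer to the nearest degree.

Angle between strike (290°) and section (315°): β = 25°.
tan α = tan 71° × sin 25° = 2.9042 × 0.4226 = 1.2274
α = arctan(1.2274) = 50.83°

51°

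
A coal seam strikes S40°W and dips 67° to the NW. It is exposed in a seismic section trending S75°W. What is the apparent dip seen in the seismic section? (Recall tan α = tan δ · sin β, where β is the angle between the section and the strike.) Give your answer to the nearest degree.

53°

The section lies 35° from the strike.
tan α = tan 67° × sin 35° = 2.3559 × 0.5736 = 1.3513
α = arctan(1.3513) = 53.50°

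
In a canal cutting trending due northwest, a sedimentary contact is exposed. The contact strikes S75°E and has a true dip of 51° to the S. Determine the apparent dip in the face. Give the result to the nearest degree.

32°

Angle between strike (S75°E) and section (due northwest): β = 30°.
tan α = tan 51° × sin 30° = 1.2349 × 0.5000 = 0.6174
apparent dip = arctan 0.6174 = 31.69°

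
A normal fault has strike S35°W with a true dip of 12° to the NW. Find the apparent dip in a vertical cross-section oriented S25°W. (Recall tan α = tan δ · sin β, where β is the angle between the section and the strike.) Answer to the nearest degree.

The section lies 10° from the strike.
tan(apparent dip) = tan 12° · sin 10° = 0.0369
α = arctan(0.0369) = 2.11°

2°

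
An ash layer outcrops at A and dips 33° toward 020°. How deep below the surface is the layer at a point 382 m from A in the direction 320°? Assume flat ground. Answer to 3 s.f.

The hole lies 60° from the dip direction, so the down-dip offset is 382 × cos 60° = 191.00 m.
Depth = down-dip offset × tan(dip) = 191.00 × tan 33° = 191.00 × 0.6494
Depth = 124.04 m

124 m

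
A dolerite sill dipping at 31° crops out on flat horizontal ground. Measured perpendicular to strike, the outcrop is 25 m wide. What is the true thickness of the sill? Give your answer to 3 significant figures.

True thickness t = w · sin(dip) = 25 × sin 31°
t = 25 × 0.5150 = 12.876 m

12.9 m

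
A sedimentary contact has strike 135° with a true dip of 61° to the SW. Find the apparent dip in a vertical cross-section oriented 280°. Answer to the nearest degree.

The strike is 135° and the section trends 280°; the acute angle between them is β = 35°.
tan(apparent dip) = tan 61° · sin 35° = 1.0348
α = arctan(1.0348) = 45.98°

46°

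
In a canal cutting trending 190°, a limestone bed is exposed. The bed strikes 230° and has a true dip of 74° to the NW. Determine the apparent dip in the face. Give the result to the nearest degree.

66°

Angle between strike (230°) and section (190°): β = 40°.
tan α = tan 74° × sin 40° = 3.4874 × 0.6428 = 2.2417
apparent dip = arctan 2.2417 = 65.96°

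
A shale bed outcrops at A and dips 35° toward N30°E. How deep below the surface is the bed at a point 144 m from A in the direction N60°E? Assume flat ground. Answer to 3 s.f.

87.3 m

The hole lies 30° from the dip direction, so the down-dip offset is 144 × cos 30° = 124.71 m.
Depth = down-dip offset × tan(dip) = 124.71 × tan 35° = 124.71 × 0.7002
Depth = 87.32 m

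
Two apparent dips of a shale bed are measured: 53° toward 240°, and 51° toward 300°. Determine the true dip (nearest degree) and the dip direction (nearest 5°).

The two traces are lines in the plane: v₁ = (sin 240°·cos 53°, cos 240°·cos 53°, −sin 53°), v₂ = (sin 300°·cos 51°, cos 300°·cos 51°, −sin 51°).
Cross product v₁ × v₂ gives the pole to the plane: n ∝ (-0.485, -0.030, 0.328).
True dip = arccos(n_z / |n|) = arccos(0.5593) = 56.0°.
Dip direction = atan2(-0.485, -0.030) = 266° (azimuth of n's horizontal projection).

true dip 56°, dip direction 265°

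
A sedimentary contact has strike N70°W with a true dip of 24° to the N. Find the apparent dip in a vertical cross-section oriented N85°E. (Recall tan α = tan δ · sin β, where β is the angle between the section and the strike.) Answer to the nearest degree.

11°

Angle between strike (N70°W) and section (N85°E): β = 25°.
tan α = tan 24° × sin 25° = 0.4452 × 0.4226 = 0.1882
α = arctan(0.1882) = 10.66°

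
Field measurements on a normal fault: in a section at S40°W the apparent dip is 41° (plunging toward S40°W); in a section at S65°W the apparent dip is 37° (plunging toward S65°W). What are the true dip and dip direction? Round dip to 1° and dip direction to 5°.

true dip 41°, dip direction 215°

Represent each trace as a vector plunging at its apparent dip toward its trend (east-north-up frame): v₁ = (-0.485, -0.578, -0.656), v₂ = (-0.724, -0.338, -0.602).
The plane normal is n = v₁ × v₂ ∝ (-0.127, -0.183, 0.255).
Dip δ = arctan(|n_h|/n_z) = arctan(0.222/0.255) = 41.1°.
The horizontal component of n points toward azimuth atan2(n_x, n_y) = 215°, the dip direction.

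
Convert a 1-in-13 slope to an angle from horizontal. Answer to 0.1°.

tan θ = 1/13 = 0.0769
θ = arctan(0.0769) = 4.40°

4.4°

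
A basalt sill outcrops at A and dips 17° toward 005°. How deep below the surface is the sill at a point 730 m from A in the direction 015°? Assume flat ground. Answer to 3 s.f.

The hole lies 10° from the dip direction, so the down-dip offset is 730 × cos 10° = 718.91 m.
Depth = down-dip offset × tan(dip) = 718.91 × tan 17° = 718.91 × 0.3057
Depth = 219.79 m

220 m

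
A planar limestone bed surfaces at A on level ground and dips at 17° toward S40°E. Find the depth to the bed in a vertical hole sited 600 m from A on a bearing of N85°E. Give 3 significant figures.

105 m

The hole lies 55° from the dip direction, so the down-dip offset is 600 × cos 55° = 344.15 m.
Depth = down-dip offset × tan(dip) = 344.15 × tan 17° = 344.15 × 0.3057
Depth = 105.22 m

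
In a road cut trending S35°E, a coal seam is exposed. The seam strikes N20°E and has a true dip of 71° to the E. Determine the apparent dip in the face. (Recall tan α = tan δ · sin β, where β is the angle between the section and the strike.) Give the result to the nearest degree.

67°

The section lies 55° from the strike.
tan α = tan 71° × sin 55° = 2.9042 × 0.8192 = 2.3790
apparent dip = arctan 2.3790 = 67.20°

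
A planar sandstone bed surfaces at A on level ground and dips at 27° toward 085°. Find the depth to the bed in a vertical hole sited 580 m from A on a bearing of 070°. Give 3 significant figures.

The hole lies 15° from the dip direction, so the down-dip offset is 580 × cos 15° = 560.24 m.
Depth = down-dip offset × tan(dip) = 560.24 × tan 27° = 560.24 × 0.5095
Depth = 285.45 m

285 m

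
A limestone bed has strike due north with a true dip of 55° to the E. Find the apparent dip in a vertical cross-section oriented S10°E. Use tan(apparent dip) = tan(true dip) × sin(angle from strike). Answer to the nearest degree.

Angle between strike (due north) and section (S10°E): β = 10°.
tan(apparent dip) = tan 55° · sin 10° = 0.2480
apparent dip = arctan 0.2480 = 13.93°

14°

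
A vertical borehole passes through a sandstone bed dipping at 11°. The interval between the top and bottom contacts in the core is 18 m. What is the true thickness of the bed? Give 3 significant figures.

True thickness t = h · cos(dip) = 18 × cos 11°
t = 18 × 0.9816 = 17.669 m

17.7 m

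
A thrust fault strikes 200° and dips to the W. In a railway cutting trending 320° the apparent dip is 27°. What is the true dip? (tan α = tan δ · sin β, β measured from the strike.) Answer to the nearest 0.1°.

β = acute angle between strike 200° and section 320° = 60°.
tan(true dip) = tan 27° / sin 60° = 0.5883
true dip = arctan 0.5883 = 30.47°

30.5°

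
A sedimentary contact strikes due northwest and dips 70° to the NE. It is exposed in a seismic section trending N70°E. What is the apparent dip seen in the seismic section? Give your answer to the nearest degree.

The section lies 65° from the strike.
tan α = tan 70° × sin 65° = 2.7475 × 0.9063 = 2.4901
α = arctan(2.4901) = 68.12°

68°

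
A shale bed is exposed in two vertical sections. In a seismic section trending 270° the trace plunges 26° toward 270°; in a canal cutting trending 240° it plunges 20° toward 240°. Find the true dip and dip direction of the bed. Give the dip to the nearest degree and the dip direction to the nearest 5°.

true dip 27°, dip direction 285°

Represent each trace as a vector plunging at its apparent dip toward its trend (east-north-up frame): v₁ = (-0.899, -0.000, -0.438), v₂ = (-0.814, -0.470, -0.342).
The plane normal is n = v₁ × v₂ ∝ (-0.206, 0.049, 0.422).
tan δ = √(n_x²+n_y²)/n_z = 0.212/0.422, so δ = 26.6°.
The horizontal component of n points toward azimuth atan2(n_x, n_y) = 283°, the dip direction.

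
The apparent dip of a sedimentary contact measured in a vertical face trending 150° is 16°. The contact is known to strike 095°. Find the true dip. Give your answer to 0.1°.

19.3°

β = acute angle between strike 095° and section 150° = 55°.
tan δ = tan α / sin β = tan 16° / sin 55° = 0.2867 / 0.8192 = 0.3501
true dip = arctan 0.3501 = 19.29°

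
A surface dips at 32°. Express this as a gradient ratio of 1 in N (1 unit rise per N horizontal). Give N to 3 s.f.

1 : N means tan θ = 1/N, so N = 1/tan 32° = 1/0.6249

1 in 1.60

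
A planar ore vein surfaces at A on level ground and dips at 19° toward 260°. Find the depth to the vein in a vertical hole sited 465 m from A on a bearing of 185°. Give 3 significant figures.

The hole lies 75° from the dip direction, so the down-dip offset is 465 × cos 75° = 120.35 m.
Depth = down-dip offset × tan(dip) = 120.35 × tan 19° = 120.35 × 0.3443
Depth = 41.44 m

41.4 m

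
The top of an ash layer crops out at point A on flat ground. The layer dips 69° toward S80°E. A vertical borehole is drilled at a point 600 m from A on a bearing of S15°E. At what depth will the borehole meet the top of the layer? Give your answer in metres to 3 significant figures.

661 m

The hole lies 65° from the dip direction, so the down-dip offset is 600 × cos 65° = 253.57 m.
Depth = down-dip offset × tan(dip) = 253.57 × tan 69° = 253.57 × 2.6051
Depth = 660.57 m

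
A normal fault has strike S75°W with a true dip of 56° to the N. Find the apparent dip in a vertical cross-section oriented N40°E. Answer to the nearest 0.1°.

The strike is S75°W and the section trends N40°E; the acute angle between them is β = 35°.
tan α = tan 56° × sin 35° = 1.4826 × 0.5736 = 0.8504
apparent dip = arctan 0.8504 = 40.38°

40.4°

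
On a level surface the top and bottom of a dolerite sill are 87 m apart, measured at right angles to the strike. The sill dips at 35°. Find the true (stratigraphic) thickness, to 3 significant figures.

49.9 m

True thickness t = w · sin(dip) = 87 × sin 35°
t = 87 × 0.5736 = 49.901 m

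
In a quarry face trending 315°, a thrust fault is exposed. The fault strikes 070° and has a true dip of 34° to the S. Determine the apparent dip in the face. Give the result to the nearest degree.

31°

Angle between strike (070°) and section (315°): β = 65°.
tan(apparent dip) = tan 34° · sin 65° = 0.6113
apparent dip = arctan 0.6113 = 31.44°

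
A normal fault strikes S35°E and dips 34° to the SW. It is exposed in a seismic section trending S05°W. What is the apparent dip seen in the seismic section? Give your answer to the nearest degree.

The strike is S35°E and the section trends S05°W; the acute angle between them is β = 40°.
tan(apparent dip) = tan 34° · sin 40° = 0.4336
α = arctan(0.4336) = 23.44°

23°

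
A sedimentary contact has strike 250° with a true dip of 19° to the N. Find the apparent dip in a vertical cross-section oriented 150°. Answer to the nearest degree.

19°

The section lies 80° from the strike.
tan(apparent dip) = tan 19° · sin 80° = 0.3391
apparent dip = arctan 0.3391 = 18.73°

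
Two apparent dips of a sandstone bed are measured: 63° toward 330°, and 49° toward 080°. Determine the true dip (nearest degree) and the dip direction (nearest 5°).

Represent each trace as a vector plunging at its apparent dip toward its trend (east-north-up frame): v₁ = (-0.227, 0.393, -0.891), v₂ = (0.646, 0.114, -0.755).
n = v₁ × v₂ = (0.195, 0.747, 0.280) (taken with n_z > 0).
tan δ = √(n_x²+n_y²)/n_z = 0.772/0.280, so δ = 70.1°.
The horizontal component of n points toward azimuth atan2(n_x, n_y) = 15°, the dip direction.

true dip 70°, dip direction 015°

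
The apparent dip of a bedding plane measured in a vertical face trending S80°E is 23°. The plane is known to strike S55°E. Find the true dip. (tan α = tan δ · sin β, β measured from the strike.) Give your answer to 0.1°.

45.1°

The section is 25° from the strike.
tan δ = tan α / sin β = tan 23° / sin 25° = 0.4245 / 0.4226 = 1.0044
true dip = arctan 1.0044 = 45.13°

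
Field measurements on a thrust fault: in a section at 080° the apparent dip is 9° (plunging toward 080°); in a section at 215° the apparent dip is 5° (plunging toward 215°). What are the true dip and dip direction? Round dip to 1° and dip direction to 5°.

true dip 18°, dip direction 140°

Each apparent-dip line lies in the plane. As unit vectors (x east, y north, z up), v₁ plunges 9°→080° and v₂ plunges 5°→215°.
n = v₁ × v₂ = (0.143, -0.174, 0.696) (taken with n_z > 0).
Dip δ = arctan(|n_h|/n_z) = arctan(0.225/0.696) = 17.9°.
The horizontal component of n points toward azimuth atan2(n_x, n_y) = 141°, the dip direction.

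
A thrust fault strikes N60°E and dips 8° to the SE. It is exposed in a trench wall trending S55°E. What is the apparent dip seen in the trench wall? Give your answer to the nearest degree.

7°

Angle between strike (N60°E) and section (S55°E): β = 65°.
tan α = tan 8° × sin 65° = 0.1405 × 0.9063 = 0.1274
α = arctan(0.1274) = 7.26°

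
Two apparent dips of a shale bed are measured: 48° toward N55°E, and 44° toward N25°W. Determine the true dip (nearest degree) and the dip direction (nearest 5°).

The two traces are lines in the plane: v₁ = (sin 55°·cos 48°, cos 55°·cos 48°, −sin 48°), v₂ = (sin 335°·cos 44°, cos 335°·cos 44°, −sin 44°).
Cross product v₁ × v₂ gives the pole to the plane: n ∝ (0.218, 0.607, 0.474).
tan δ = √(n_x²+n_y²)/n_z = 0.645/0.474, so δ = 53.7°.
Dip direction = azimuth of (n_x, n_y) = atan2(0.218, 0.607) = 20°.

true dip 54°, dip direction 020°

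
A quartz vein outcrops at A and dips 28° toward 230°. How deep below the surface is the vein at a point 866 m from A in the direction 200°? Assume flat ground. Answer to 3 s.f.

The hole lies 30° from the dip direction, so the down-dip offset is 866 × cos 30° = 749.98 m.
Depth = down-dip offset × tan(dip) = 749.98 × tan 28° = 749.98 × 0.5317
Depth = 398.77 m

399 m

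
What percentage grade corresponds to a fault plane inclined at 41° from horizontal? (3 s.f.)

grade % = 100 × tan 41° = 100 × 0.8693

86.9%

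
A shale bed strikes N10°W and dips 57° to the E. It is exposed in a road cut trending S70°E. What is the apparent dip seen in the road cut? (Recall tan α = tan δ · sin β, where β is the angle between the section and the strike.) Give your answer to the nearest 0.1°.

Angle between strike (N10°W) and section (S70°E): β = 60°.
tan(apparent dip) = tan 57° · sin 60° = 1.3336
α = arctan(1.3336) = 53.13°

53.1°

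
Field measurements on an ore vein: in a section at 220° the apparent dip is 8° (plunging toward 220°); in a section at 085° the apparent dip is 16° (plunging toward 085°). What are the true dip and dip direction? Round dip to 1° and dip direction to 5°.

Represent each trace as a vector plunging at its apparent dip toward its trend (east-north-up frame): v₁ = (-0.637, -0.759, -0.139), v₂ = (0.958, 0.084, -0.276).
The plane normal is n = v₁ × v₂ ∝ (0.221, -0.309, 0.673).
Dip δ = arctan(|n_h|/n_z) = arctan(0.380/0.673) = 29.4°.
Dip direction = azimuth of (n_x, n_y) = atan2(0.221, -0.309) = 144°.

true dip 29°, dip direction 145°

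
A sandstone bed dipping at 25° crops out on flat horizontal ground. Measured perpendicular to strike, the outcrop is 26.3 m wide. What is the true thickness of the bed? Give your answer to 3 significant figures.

True thickness t = w · sin(dip) = 26.3 × sin 25°
t = 26.3 × 0.4226 = 11.115 m

11.1 m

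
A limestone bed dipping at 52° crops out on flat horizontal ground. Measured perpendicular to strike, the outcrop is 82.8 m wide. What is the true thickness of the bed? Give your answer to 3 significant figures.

True thickness t = w · sin(dip) = 82.8 × sin 52°
t = 82.8 × 0.7880 = 65.247 m

65.2 m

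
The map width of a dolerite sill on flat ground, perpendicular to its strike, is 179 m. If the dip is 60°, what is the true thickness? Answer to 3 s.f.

155 m

True thickness t = w · sin(dip) = 179 × sin 60°
t = 179 × 0.8660 = 155.019 m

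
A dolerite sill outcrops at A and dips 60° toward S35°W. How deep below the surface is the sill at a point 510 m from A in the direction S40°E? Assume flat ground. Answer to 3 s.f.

229 m

The hole lies 75° from the dip direction, so the down-dip offset is 510 × cos 75° = 132.00 m.
Depth = down-dip offset × tan(dip) = 132.00 × tan 60° = 132.00 × 1.7321
Depth = 228.63 m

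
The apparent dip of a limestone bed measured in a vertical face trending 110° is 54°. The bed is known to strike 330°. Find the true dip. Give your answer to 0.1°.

65.0°

β = acute angle between strike 330° and section 110° = 40°.
tan(true dip) = tan 54° / sin 40° = 2.1413
δ = arctan(2.1413) = 64.97°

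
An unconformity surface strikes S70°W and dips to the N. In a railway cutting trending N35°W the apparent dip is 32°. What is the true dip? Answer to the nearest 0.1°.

The section is 75° from the strike.
tan(true dip) = tan 32° / sin 75° = 0.6469
δ = arctan(0.6469) = 32.90°

32.9°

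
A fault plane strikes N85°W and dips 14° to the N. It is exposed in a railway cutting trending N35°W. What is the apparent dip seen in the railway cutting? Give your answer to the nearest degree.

11°

The section lies 50° from the strike.
tan α = tan 14° × sin 50° = 0.2493 × 0.7660 = 0.1910
α = arctan(0.1910) = 10.81°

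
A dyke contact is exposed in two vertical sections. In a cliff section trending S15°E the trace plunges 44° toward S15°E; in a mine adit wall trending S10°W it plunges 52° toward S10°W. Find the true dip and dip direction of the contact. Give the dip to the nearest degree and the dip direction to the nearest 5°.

true dip 54°, dip direction 210°

Each apparent-dip line lies in the plane. As unit vectors (x east, y north, z up), v₁ plunges 44°→S15°E and v₂ plunges 52°→S10°W.
n = v₁ × v₂ = (-0.126, -0.221, 0.187) (taken with n_z > 0).
True dip = arccos(n_z / |n|) = arccos(0.5924) = 53.7°.
Dip direction = atan2(-0.126, -0.221) = 210° (azimuth of n's horizontal projection).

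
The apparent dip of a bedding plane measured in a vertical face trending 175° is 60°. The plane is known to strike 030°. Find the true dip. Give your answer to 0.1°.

71.7°

β = acute angle between strike 030° and section 175° = 35°.
tan δ = tan α / sin β = tan 60° / sin 35° = 1.7321 / 0.5736 = 3.0197
δ = arctan(3.0197) = 71.68°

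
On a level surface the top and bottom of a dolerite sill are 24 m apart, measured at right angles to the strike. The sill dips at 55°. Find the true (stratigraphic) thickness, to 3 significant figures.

True thickness t = w · sin(dip) = 24 × sin 55°
t = 24 × 0.8192 = 19.660 m

19.7 m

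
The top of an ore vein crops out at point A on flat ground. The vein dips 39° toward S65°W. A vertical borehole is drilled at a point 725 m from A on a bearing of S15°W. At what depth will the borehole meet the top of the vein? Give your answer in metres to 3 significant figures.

The hole lies 50° from the dip direction, so the down-dip offset is 725 × cos 50° = 466.02 m.
Depth = down-dip offset × tan(dip) = 466.02 × tan 39° = 466.02 × 0.8098
Depth = 377.38 m

377 m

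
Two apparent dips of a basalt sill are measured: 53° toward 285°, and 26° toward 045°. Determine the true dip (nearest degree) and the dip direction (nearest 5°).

true dip 62°, dip direction 330°

Each apparent-dip line lies in the plane. As unit vectors (x east, y north, z up), v₁ plunges 53°→285° and v₂ plunges 26°→045°.
Cross product v₁ × v₂ gives the pole to the plane: n ∝ (-0.439, 0.762, 0.468).
True dip = arccos(n_z / |n|) = arccos(0.4699) = 62.0°.
The horizontal component of n points toward azimuth atan2(n_x, n_y) = 330°, the dip direction.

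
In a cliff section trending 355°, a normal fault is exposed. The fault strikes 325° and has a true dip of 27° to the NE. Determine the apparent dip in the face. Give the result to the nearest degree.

14°

The section lies 30° from the strike.
tan α = tan 27° × sin 30° = 0.5095 × 0.5000 = 0.2548
apparent dip = arctan 0.2548 = 14.29°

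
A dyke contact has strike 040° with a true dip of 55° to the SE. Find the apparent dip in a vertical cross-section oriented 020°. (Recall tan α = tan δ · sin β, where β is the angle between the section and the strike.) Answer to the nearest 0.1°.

The section lies 20° from the strike.
tan α = tan 55° × sin 20° = 1.4281 × 0.3420 = 0.4885
α = arctan(0.4885) = 26.03°

26.0°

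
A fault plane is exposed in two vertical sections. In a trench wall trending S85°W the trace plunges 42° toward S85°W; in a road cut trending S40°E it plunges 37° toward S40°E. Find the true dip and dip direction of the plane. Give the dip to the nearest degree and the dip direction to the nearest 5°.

Represent each trace as a vector plunging at its apparent dip toward its trend (east-north-up frame): v₁ = (-0.740, -0.065, -0.669), v₂ = (0.513, -0.612, -0.602).
The plane normal is n = v₁ × v₂ ∝ (-0.370, -0.789, 0.486).
Dip δ = arctan(|n_h|/n_z) = arctan(0.872/0.486) = 60.8°.
The horizontal component of n points toward azimuth atan2(n_x, n_y) = 205°, the dip direction.

true dip 61°, dip direction 205°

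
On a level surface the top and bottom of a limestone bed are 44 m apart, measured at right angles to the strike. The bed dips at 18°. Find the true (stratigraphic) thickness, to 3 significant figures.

13.6 m

True thickness t = w · sin(dip) = 44 × sin 18°
t = 44 × 0.3090 = 13.597 m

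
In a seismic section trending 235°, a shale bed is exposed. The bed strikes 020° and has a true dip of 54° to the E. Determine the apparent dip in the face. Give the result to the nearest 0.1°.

Angle between strike (020°) and section (235°): β = 35°.
tan α = tan 54° × sin 35° = 1.3764 × 0.5736 = 0.7895
apparent dip = arctan 0.7895 = 38.29°

38.3°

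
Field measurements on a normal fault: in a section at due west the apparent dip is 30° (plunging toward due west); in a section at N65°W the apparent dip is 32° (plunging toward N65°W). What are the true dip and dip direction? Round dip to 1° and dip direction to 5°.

true dip 32°, dip direction 295°

Each apparent-dip line lies in the plane. As unit vectors (x east, y north, z up), v₁ plunges 30°→due west and v₂ plunges 32°→N65°W.
The plane normal is n = v₁ × v₂ ∝ (-0.179, 0.075, 0.310).
True dip = arccos(n_z / |n|) = arccos(0.8478) = 32.0°.
The horizontal component of n points toward azimuth atan2(n_x, n_y) = 293°, the dip direction.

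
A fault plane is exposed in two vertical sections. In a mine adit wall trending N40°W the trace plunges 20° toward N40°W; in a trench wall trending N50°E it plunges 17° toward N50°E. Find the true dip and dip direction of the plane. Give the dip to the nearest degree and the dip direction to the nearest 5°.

true dip 25°, dip direction 000°

Each apparent-dip line lies in the plane. As unit vectors (x east, y north, z up), v₁ plunges 20°→N40°W and v₂ plunges 17°→N50°E.
The plane normal is n = v₁ × v₂ ∝ (0.000, 0.427, 0.899).
True dip = arccos(n_z / |n|) = arccos(0.9032) = 25.4°.
The horizontal component of n points toward azimuth atan2(n_x, n_y) = 0°, the dip direction.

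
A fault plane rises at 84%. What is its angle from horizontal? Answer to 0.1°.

40.0°

tan θ = 84/100 = 0.8400
θ = arctan(0.8400) = 40.03°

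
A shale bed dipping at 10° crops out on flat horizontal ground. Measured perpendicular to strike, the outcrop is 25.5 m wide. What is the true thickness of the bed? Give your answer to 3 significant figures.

True thickness t = w · sin(dip) = 25.5 × sin 10°
t = 25.5 × 0.1736 = 4.428 m

4.43 m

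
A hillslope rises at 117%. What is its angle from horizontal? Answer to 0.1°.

49.5°

tan θ = 117/100 = 1.1700
θ = arctan(1.1700) = 49.48°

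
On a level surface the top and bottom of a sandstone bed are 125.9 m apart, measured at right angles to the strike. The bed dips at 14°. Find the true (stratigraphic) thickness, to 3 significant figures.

30.5 m

True thickness t = w · sin(dip) = 125.9 × sin 14°
t = 125.9 × 0.2419 = 30.458 m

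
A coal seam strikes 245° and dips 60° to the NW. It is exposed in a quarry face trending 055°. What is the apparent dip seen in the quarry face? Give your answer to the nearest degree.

Angle between strike (245°) and section (055°): β = 10°.
tan(apparent dip) = tan 60° · sin 10° = 0.3008
α = arctan(0.3008) = 16.74°

17°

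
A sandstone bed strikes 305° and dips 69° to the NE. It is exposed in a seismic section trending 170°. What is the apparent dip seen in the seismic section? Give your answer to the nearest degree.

62°

Angle between strike (305°) and section (170°): β = 45°.
tan α = tan 69° × sin 45° = 2.6051 × 0.7071 = 1.8421
α = arctan(1.8421) = 61.50°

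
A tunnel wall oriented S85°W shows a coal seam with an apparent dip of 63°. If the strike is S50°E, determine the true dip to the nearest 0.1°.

β = acute angle between strike S50°E and section S85°W = 45°.
tan δ = tan α / sin β = tan 63° / sin 45° = 1.9626 / 0.7071 = 2.7756
δ = arctan(2.7756) = 70.19°

70.2°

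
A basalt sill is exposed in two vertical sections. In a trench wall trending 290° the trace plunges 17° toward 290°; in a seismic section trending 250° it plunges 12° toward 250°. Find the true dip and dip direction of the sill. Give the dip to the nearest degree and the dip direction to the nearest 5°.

true dip 17°, dip direction 295°

The two traces are lines in the plane: v₁ = (sin 290°·cos 17°, cos 290°·cos 17°, −sin 17°), v₂ = (sin 250°·cos 12°, cos 250°·cos 12°, −sin 12°).
n = v₁ × v₂ = (-0.166, 0.082, 0.601) (taken with n_z > 0).
True dip = arccos(n_z / |n|) = arccos(0.9558) = 17.1°.
The horizontal component of n points toward azimuth atan2(n_x, n_y) = 296°, the dip direction.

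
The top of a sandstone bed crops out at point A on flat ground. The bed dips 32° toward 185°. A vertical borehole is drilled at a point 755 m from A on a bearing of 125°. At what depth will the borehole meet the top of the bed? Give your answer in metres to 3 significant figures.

The hole lies 60° from the dip direction, so the down-dip offset is 755 × cos 60° = 377.50 m.
Depth = down-dip offset × tan(dip) = 377.50 × tan 32° = 377.50 × 0.6249
Depth = 235.89 m

236 m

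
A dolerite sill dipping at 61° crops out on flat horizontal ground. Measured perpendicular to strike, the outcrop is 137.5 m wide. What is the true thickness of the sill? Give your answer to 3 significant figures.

True thickness t = w · sin(dip) = 137.5 × sin 61°
t = 137.5 × 0.8746 = 120.260 m

120 m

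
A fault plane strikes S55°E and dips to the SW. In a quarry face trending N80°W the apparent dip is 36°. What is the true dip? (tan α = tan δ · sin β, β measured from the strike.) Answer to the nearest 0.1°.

59.8°

The section is 25° from the strike.
tan δ = tan α / sin β = tan 36° / sin 25° = 0.7265 / 0.4226 = 1.7191
true dip = arctan 1.7191 = 59.81°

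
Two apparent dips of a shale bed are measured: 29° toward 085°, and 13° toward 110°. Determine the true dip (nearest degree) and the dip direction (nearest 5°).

true dip 40°, dip direction 035°

The two traces are lines in the plane: v₁ = (sin 85°·cos 29°, cos 85°·cos 29°, −sin 29°), v₂ = (sin 110°·cos 13°, cos 110°·cos 13°, −sin 13°).
n = v₁ × v₂ = (0.179, 0.248, 0.360) (taken with n_z > 0).
True dip = arccos(n_z / |n|) = arccos(0.7625) = 40.3°.
Dip direction = atan2(0.179, 0.248) = 36° (azimuth of n's horizontal projection).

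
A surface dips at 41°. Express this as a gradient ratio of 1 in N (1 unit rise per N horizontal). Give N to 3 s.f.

1 in 1.15

1 : N means tan θ = 1/N, so N = 1/tan 41° = 1/0.8693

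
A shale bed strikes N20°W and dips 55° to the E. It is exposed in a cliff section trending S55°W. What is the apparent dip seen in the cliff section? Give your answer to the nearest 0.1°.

54.1°

Angle between strike (N20°W) and section (S55°W): β = 75°.
tan(apparent dip) = tan 55° · sin 75° = 1.3795
apparent dip = arctan 1.3795 = 54.06°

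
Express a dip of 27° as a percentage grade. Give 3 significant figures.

grade % = 100 × tan 27° = 100 × 0.5095

51.0%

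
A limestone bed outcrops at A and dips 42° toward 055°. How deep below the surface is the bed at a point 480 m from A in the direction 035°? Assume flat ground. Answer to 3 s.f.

406 m

The hole lies 20° from the dip direction, so the down-dip offset is 480 × cos 20° = 451.05 m.
Depth = down-dip offset × tan(dip) = 451.05 × tan 42° = 451.05 × 0.9004
Depth = 406.13 m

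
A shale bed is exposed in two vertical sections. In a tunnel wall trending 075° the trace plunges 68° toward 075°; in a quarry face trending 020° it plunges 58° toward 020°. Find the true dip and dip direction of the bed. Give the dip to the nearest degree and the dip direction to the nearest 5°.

true dip 68°, dip direction 070°

Represent each trace as a vector plunging at its apparent dip toward its trend (east-north-up frame): v₁ = (0.362, 0.097, -0.927), v₂ = (0.181, 0.498, -0.848).
The plane normal is n = v₁ × v₂ ∝ (0.379, 0.139, 0.163).
True dip = arccos(n_z / |n|) = arccos(0.3733) = 68.1°.
Dip direction = atan2(0.379, 0.139) = 70° (azimuth of n's horizontal projection).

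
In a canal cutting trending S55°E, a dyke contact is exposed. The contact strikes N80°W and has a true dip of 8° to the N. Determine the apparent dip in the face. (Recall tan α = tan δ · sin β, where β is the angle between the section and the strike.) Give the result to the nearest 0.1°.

The strike is N80°W and the section trends S55°E; the acute angle between them is β = 25°.
tan(apparent dip) = tan 8° · sin 25° = 0.0594
α = arctan(0.0594) = 3.40°

3.4°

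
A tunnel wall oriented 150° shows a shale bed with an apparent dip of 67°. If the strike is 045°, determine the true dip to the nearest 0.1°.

β = acute angle between strike 045° and section 150° = 75°.
tan δ = tan α / sin β = tan 67° / sin 75° = 2.3559 / 0.9659 = 2.4390
true dip = arctan 2.4390 = 67.71°

67.7°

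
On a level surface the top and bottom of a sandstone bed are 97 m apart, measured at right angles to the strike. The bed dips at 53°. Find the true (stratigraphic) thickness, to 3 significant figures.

77.5 m

True thickness t = w · sin(dip) = 97 × sin 53°
t = 97 × 0.7986 = 77.468 m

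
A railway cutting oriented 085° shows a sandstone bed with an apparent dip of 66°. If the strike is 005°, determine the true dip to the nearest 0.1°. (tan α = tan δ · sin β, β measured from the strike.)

The section is 80° from the strike.
tan δ = tan α / sin β = tan 66° / sin 80° = 2.2460 / 0.9848 = 2.2807
δ = arctan(2.2807) = 66.32°

66.3°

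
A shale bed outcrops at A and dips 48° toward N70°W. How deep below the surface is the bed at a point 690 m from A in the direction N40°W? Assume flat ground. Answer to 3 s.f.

664 m

The hole lies 30° from the dip direction, so the down-dip offset is 690 × cos 30° = 597.56 m.
Depth = down-dip offset × tan(dip) = 597.56 × tan 48° = 597.56 × 1.1106
Depth = 663.65 m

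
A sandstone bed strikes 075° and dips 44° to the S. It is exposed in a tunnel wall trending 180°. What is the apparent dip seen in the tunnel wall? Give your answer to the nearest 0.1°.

The strike is 075° and the section trends 180°; the acute angle between them is β = 75°.
tan α = tan 44° × sin 75° = 0.9657 × 0.9659 = 0.9328
α = arctan(0.9328) = 43.01°

43.0°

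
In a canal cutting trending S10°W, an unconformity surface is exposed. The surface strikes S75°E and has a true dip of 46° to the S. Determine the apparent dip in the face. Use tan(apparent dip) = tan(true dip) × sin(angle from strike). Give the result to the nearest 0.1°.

45.9°

Angle between strike (S75°E) and section (S10°W): β = 85°.
tan(apparent dip) = tan 46° · sin 85° = 1.0316
apparent dip = arctan 1.0316 = 45.89°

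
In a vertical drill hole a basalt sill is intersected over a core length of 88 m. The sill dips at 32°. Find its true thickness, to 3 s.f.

True thickness t = h · cos(dip) = 88 × cos 32°
t = 88 × 0.8480 = 74.628 m

74.6 m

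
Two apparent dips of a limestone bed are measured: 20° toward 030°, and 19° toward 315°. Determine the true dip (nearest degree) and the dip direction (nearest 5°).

Each apparent-dip line lies in the plane. As unit vectors (x east, y north, z up), v₁ plunges 20°→030° and v₂ plunges 19°→315°.
Cross product v₁ × v₂ gives the pole to the plane: n ∝ (-0.036, 0.382, 0.858).
tan δ = √(n_x²+n_y²)/n_z = 0.383/0.858, so δ = 24.1°.
Dip direction = atan2(-0.036, 0.382) = 355° (azimuth of n's horizontal projection).

true dip 24°, dip direction 355°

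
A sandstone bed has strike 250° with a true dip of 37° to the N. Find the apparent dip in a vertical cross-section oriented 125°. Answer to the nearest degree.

32°

The section lies 55° from the strike.
tan α = tan 37° × sin 55° = 0.7536 × 0.8192 = 0.6173
apparent dip = arctan 0.6173 = 31.69°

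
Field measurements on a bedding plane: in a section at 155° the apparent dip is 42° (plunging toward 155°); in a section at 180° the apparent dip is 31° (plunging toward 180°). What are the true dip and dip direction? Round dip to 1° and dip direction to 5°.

Each apparent-dip line lies in the plane. As unit vectors (x east, y north, z up), v₁ plunges 42°→155° and v₂ plunges 31°→180°.
Cross product v₁ × v₂ gives the pole to the plane: n ∝ (0.227, -0.162, 0.269).
Dip δ = arctan(|n_h|/n_z) = arctan(0.278/0.269) = 46.0°.
Dip direction = azimuth of (n_x, n_y) = atan2(0.227, -0.162) = 126°.

true dip 46°, dip direction 125°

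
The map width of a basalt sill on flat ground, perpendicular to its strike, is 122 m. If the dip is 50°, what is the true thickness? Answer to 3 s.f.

True thickness t = w · sin(dip) = 122 × sin 50°
t = 122 × 0.7660 = 93.457 m

93.5 m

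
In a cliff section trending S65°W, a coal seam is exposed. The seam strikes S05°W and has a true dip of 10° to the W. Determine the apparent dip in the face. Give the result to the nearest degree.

The strike is S05°W and the section trends S65°W; the acute angle between them is β = 60°.
tan(apparent dip) = tan 10° · sin 60° = 0.1527
α = arctan(0.1527) = 8.68°

9°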